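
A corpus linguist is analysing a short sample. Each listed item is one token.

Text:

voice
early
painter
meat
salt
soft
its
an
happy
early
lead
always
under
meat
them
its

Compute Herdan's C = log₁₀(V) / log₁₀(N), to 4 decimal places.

N = 16, V = 13.
log₁₀(V) = 1.113943, log₁₀(N) = 1.204120
C = 1.113943 / 1.204120 = 0.9251

0.9251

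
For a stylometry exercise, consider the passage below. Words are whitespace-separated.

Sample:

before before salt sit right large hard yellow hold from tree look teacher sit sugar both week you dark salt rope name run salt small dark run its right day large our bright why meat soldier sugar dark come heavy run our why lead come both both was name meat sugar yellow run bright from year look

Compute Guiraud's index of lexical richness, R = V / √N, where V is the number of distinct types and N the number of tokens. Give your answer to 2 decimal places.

4.37

N = 57, V = 33.
√N = 7.549834
R = 33 / 7.549834 = 4.37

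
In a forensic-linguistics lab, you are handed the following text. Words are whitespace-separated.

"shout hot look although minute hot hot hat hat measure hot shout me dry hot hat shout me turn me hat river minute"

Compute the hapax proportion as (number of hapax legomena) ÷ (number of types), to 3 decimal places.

Frequencies: hot:5, hat:4, shout:3, me:3, minute:2, look:1, although:1, measure:1, dry:1, turn:1, river:1
Hapax count = 6; type count = 11.
Ratio = 6 / 11 = 0.545

0.545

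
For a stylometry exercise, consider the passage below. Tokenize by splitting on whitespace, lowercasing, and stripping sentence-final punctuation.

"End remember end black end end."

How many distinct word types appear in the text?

3

Distinct types: {black, end, remember}
V = 3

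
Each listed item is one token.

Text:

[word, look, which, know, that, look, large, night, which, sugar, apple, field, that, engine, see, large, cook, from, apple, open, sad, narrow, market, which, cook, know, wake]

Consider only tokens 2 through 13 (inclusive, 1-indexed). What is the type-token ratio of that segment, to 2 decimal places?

Segment tokens 2–13: look, which, know, that, look, large, night, which, sugar, apple, field, that
Segment N = 12, segment V = 9.
TTR = 9 / 12 = 0.75

0.75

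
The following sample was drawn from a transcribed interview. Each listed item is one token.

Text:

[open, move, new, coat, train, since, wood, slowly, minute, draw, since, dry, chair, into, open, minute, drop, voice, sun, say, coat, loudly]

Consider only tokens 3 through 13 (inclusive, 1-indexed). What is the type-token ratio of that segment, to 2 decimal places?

Segment tokens 3–13: new, coat, train, since, wood, slowly, minute, draw, since, dry, chair
Segment N = 11, segment V = 10.
TTR = 10 / 11 = 0.91

0.91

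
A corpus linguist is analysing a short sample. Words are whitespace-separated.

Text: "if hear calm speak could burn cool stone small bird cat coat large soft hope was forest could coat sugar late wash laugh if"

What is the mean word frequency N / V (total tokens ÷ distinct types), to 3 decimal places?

1.143

N = 24 tokens, V = 21 types.
Mean frequency = N / V = 24 / 21 = 1.143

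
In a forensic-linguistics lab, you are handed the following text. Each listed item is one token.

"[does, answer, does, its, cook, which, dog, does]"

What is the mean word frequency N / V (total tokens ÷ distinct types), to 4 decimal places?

N = 8 tokens, V = 6 types.
Mean frequency = N / V = 8 / 6 = 1.3333

1.3333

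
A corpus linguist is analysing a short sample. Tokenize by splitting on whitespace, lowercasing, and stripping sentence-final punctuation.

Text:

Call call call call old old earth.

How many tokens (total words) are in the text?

7

Tokens: call, call, call, call, old, old, earth
N = 7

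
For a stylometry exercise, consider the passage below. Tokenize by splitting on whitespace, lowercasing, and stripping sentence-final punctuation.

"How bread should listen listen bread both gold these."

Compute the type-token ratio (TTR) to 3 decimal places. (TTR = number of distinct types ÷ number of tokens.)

0.778

N = 9 tokens, V = 7 types.
TTR = V / N = 7 / 9 = 0.778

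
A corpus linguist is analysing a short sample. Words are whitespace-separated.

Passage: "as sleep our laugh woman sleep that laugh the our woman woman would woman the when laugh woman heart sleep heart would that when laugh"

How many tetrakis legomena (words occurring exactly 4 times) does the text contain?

1

Frequencies: woman:5, laugh:4, sleep:3, our:2, that:2, the:2, would:2, when:2, heart:2, as:1
Words with frequency 4: laugh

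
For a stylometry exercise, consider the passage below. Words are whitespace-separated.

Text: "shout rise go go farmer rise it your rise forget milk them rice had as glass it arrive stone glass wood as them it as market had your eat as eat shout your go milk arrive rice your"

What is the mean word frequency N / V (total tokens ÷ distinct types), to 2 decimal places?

N = 38 tokens, V = 18 types.
Mean frequency = N / V = 38 / 18 = 2.11

2.11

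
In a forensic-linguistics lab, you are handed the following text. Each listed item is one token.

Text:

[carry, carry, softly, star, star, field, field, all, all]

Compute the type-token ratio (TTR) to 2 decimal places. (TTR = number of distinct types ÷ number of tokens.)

0.56

N = 9 tokens, V = 5 types.
TTR = V / N = 5 / 9 = 0.56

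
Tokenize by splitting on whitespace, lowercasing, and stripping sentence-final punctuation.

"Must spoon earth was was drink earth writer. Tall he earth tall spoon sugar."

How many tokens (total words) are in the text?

14

Tokens: must, spoon, earth, was, was, drink, earth, writer, tall, he, earth, tall, spoon, sugar
N = 14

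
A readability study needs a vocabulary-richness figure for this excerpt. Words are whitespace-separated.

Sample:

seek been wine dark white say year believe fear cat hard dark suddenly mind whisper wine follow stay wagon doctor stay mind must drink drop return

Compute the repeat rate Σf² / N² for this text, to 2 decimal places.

0.05

Frequencies: wine:2, dark:2, mind:2, stay:2, seek:1, been:1, white:1, say:1, year:1, believe:1, fear:1, cat:1, hard:1, suddenly:1, whisper:1, follow:1, wagon:1, doctor:1, must:1, drink:1, … (2 more, each freq 1)
Σf² = 34; N² = 676
Repeat rate = 34 / 676 = 0.05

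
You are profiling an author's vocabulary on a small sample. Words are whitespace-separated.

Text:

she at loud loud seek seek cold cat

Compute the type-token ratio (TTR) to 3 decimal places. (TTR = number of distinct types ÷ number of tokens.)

N = 8 tokens, V = 6 types.
TTR = V / N = 6 / 8 = 0.750

0.750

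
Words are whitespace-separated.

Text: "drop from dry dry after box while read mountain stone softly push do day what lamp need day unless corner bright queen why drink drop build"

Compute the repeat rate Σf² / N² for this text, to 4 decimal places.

Frequencies: drop:2, dry:2, day:2, from:1, after:1, box:1, while:1, read:1, mountain:1, stone:1, softly:1, push:1, do:1, what:1, lamp:1, need:1, unless:1, corner:1, bright:1, queen:1, … (3 more, each freq 1)
Σf² = 32; N² = 676
Repeat rate = 32 / 676 = 0.0473

0.0473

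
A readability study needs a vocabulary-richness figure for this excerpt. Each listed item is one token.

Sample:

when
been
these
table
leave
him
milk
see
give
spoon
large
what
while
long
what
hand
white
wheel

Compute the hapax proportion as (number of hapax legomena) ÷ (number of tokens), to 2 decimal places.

Frequencies: what:2, when:1, been:1, these:1, table:1, leave:1, him:1, milk:1, see:1, give:1, spoon:1, large:1, while:1, long:1, hand:1, white:1, wheel:1
Hapax count = 16; token count = 18.
Ratio = 16 / 18 = 0.89

0.89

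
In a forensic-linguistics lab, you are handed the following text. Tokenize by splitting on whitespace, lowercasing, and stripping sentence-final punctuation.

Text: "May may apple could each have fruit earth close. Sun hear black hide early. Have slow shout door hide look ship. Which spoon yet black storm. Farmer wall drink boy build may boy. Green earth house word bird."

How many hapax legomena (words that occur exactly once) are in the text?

Frequencies: may:3, have:2, earth:2, black:2, hide:2, boy:2, apple:1, could:1, each:1, fruit:1, close:1, sun:1, hear:1, early:1, slow:1, shout:1, door:1, look:1, ship:1, which:1, … (11 more, each freq 1)
Hapax (freq=1): apple, bird, build, close, could, door, drink, each, early, farmer, fruit, green, hear, house, look, ship, shout, slow, spoon, storm, sun, wall, which, word, yet

25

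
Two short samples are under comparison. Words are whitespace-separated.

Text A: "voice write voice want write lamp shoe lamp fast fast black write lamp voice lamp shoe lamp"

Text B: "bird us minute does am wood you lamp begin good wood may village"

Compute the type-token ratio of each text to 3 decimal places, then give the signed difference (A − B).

TTR(A) = 7/17 = 0.412
TTR(B) = 12/13 = 0.923
Difference = 0.412 − 0.923 = -0.511

-0.511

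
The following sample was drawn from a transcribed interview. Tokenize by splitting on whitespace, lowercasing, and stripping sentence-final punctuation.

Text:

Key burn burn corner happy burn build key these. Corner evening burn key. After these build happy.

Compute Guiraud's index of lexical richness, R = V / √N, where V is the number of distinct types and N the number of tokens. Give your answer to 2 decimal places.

N = 17, V = 8.
√N = 4.123106
R = 8 / 4.123106 = 1.94

1.94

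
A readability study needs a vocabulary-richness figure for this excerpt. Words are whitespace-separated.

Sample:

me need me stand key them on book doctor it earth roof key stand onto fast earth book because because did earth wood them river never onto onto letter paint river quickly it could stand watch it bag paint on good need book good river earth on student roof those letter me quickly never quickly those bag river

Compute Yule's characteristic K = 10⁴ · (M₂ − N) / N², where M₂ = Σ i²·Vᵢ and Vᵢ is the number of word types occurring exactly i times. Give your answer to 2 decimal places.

Frequencies: earth:4, river:4, me:3, stand:3, on:3, book:3, it:3, onto:3, quickly:3, need:2, key:2, them:2, roof:2, because:2, never:2, letter:2, paint:2, bag:2, good:2, those:2, … (7 more, each freq 1)
N = 58. Frequency spectrum: V_1=7, V_2=11, V_3=7, V_4=2
M₂ = 1²·7 + 2²·11 + 3²·7 + 4²·2 = 146
K = 10000 × (146 − 58) / 58² = 261.59

261.59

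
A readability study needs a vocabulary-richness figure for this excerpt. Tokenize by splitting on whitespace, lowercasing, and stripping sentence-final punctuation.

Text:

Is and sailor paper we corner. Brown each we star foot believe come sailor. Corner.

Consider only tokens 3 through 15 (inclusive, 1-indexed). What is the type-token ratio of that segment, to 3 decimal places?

Segment tokens 3–15: sailor, paper, we, corner, brown, each, we, star, foot, believe, come, sailor, corner
Segment N = 13, segment V = 10.
TTR = 10 / 13 = 0.769

0.769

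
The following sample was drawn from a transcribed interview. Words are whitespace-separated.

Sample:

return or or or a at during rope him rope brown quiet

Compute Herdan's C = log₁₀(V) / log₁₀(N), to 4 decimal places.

0.8842

N = 12, V = 9.
log₁₀(V) = 0.954243, log₁₀(N) = 1.079181
C = 0.954243 / 1.079181 = 0.8842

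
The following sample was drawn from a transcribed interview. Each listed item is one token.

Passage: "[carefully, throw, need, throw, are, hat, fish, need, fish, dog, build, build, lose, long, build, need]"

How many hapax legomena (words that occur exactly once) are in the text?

6

Frequencies: need:3, build:3, throw:2, fish:2, carefully:1, are:1, hat:1, dog:1, lose:1, long:1
Hapax (freq=1): are, carefully, dog, hat, long, lose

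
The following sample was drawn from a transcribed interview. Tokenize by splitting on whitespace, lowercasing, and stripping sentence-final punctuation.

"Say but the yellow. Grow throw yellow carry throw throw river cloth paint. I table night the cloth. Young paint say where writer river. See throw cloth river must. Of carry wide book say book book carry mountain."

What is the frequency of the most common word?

4

Frequencies: throw:4, say:3, carry:3, river:3, cloth:3, book:3, the:2, yellow:2, paint:2, but:1, grow:1, i:1, table:1, night:1, young:1, where:1, writer:1, see:1, must:1, of:1, … (2 more, each freq 1)
Most common: 'throw' with frequency 4.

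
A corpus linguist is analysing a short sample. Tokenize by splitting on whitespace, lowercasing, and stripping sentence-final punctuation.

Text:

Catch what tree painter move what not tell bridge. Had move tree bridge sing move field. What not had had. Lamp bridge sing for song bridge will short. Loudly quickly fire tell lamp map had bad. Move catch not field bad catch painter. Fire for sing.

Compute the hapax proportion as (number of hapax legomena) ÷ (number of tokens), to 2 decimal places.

0.13

Frequencies: move:4, bridge:4, had:4, catch:3, what:3, not:3, sing:3, tree:2, painter:2, tell:2, field:2, lamp:2, for:2, fire:2, bad:2, song:1, will:1, short:1, loudly:1, quickly:1, … (1 more, each freq 1)
Hapax count = 6; token count = 46.
Ratio = 6 / 46 = 0.13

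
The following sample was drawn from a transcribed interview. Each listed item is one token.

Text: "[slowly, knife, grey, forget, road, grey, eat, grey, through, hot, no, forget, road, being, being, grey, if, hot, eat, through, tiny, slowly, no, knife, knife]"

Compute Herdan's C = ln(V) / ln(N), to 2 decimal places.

N = 25, V = 12.
ln(V) = 2.484907, ln(N) = 3.218876
C = 2.484907 / 3.218876 = 0.77

0.77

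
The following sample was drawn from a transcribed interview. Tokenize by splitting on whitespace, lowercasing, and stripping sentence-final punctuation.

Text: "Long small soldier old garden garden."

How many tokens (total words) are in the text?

Tokens: long, small, soldier, old, garden, garden
N = 6

6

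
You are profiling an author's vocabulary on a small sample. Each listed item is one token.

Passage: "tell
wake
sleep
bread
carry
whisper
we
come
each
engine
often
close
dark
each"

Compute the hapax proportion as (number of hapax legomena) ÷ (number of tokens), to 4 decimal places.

Frequencies: each:2, tell:1, wake:1, sleep:1, bread:1, carry:1, whisper:1, we:1, come:1, engine:1, often:1, close:1, dark:1
Hapax count = 12; token count = 14.
Ratio = 12 / 14 = 0.8571

0.8571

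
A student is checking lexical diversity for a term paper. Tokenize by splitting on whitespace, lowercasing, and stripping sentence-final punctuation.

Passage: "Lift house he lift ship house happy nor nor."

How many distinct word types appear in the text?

Distinct types: {happy, he, house, lift, nor, ship}
V = 6

6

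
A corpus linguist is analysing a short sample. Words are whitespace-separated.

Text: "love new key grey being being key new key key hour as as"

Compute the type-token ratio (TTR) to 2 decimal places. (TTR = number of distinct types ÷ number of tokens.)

N = 13 tokens, V = 7 types.
TTR = V / N = 7 / 13 = 0.54

0.54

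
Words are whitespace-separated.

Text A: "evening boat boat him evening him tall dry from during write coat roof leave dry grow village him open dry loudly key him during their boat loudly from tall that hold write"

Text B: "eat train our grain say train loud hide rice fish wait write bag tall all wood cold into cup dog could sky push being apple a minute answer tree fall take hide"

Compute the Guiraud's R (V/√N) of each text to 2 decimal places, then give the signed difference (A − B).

A: V=19, N=32, R=3.36
B: V=30, N=32, R=5.30
Difference = 3.36 − 5.30 = -1.94

-1.94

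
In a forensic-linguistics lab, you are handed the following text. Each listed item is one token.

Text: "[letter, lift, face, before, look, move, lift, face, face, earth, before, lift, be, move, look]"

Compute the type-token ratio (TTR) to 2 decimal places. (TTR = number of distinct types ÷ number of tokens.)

N = 15 tokens, V = 8 types.
TTR = V / N = 8 / 15 = 0.53

0.53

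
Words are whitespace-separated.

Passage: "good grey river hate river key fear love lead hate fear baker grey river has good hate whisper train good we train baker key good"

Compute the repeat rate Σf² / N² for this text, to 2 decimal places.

0.09

Frequencies: good:4, river:3, hate:3, grey:2, key:2, fear:2, baker:2, train:2, love:1, lead:1, has:1, whisper:1, we:1
Σf² = 59; N² = 625
Repeat rate = 59 / 625 = 0.09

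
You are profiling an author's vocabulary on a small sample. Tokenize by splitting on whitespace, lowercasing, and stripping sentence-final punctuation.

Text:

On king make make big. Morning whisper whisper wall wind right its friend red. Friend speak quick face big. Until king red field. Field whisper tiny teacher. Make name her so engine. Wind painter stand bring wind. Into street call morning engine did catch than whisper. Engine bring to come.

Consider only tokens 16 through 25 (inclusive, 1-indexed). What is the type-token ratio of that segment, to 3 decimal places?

0.900

Segment tokens 16–25: speak, quick, face, big, until, king, red, field, field, whisper
Segment N = 10, segment V = 9.
TTR = 9 / 10 = 0.900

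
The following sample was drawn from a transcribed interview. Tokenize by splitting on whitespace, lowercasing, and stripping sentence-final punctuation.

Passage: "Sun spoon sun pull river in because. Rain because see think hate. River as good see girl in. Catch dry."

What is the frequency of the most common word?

2

Frequencies: sun:2, river:2, in:2, because:2, see:2, spoon:1, pull:1, rain:1, think:1, hate:1, as:1, good:1, girl:1, catch:1, dry:1
Most common: 'sun' with frequency 2.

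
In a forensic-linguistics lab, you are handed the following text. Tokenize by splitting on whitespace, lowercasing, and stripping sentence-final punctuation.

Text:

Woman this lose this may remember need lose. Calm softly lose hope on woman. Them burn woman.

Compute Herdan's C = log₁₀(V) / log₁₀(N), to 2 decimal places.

0.88

N = 17, V = 12.
log₁₀(V) = 1.079181, log₁₀(N) = 1.230449
C = 1.079181 / 1.230449 = 0.88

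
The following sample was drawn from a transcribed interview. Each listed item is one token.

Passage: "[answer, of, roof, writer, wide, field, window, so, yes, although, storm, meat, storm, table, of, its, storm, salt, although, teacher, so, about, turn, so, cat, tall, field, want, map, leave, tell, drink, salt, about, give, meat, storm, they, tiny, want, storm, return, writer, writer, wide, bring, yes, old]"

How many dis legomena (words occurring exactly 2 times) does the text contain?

Frequencies: storm:5, writer:3, so:3, of:2, wide:2, field:2, yes:2, although:2, meat:2, salt:2, about:2, want:2, answer:1, roof:1, window:1, table:1, its:1, teacher:1, turn:1, cat:1, … (11 more, each freq 1)
Words with frequency 2: about, although, field, meat, of, salt, want, wide, yes

9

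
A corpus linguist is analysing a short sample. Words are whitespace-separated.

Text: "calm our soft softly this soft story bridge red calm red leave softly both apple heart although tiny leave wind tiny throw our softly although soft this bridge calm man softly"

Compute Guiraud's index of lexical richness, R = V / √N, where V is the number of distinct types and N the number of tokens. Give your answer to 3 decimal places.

N = 31, V = 17.
√N = 5.567764
R = 17 / 5.567764 = 3.053

3.053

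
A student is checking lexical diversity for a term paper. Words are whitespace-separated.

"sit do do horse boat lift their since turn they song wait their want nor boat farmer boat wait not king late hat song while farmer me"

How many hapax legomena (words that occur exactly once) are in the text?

Frequencies: boat:3, do:2, their:2, song:2, wait:2, farmer:2, sit:1, horse:1, lift:1, since:1, turn:1, they:1, want:1, nor:1, not:1, king:1, late:1, hat:1, while:1, me:1
Hapax (freq=1): hat, horse, king, late, lift, me, nor, not, since, sit, they, turn, want, while

14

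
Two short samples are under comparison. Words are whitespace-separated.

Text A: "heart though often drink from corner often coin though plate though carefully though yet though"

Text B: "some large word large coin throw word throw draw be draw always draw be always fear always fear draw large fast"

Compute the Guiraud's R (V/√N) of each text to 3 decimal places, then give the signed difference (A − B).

A: V=10, N=15, R=2.582
B: V=10, N=21, R=2.182
Difference = 2.582 − 2.182 = 0.400

0.400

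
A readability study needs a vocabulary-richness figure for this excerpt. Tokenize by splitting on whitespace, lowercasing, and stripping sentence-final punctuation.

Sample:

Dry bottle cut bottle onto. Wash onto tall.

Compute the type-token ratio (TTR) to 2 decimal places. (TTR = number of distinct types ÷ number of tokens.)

N = 8 tokens, V = 6 types.
TTR = V / N = 6 / 8 = 0.75

0.75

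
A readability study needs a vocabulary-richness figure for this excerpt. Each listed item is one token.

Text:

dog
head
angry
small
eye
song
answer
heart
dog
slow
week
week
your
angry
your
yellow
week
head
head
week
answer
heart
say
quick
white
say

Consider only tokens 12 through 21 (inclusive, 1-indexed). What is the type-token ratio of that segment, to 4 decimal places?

0.6000

Segment tokens 12–21: week, your, angry, your, yellow, week, head, head, week, answer
Segment N = 10, segment V = 6.
TTR = 6 / 10 = 0.6000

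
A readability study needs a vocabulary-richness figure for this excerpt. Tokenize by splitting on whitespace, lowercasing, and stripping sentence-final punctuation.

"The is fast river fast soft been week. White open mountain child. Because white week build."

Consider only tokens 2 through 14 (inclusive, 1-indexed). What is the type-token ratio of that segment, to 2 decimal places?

Segment tokens 2–14: is, fast, river, fast, soft, been, week, white, open, mountain, child, because, white
Segment N = 13, segment V = 11.
TTR = 11 / 13 = 0.85

0.85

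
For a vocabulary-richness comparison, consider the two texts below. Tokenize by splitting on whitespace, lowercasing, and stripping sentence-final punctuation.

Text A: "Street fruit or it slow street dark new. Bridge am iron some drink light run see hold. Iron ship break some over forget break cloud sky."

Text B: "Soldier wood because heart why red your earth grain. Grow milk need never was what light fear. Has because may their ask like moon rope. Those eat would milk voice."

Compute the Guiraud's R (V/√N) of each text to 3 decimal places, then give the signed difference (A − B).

A: V=22, N=26, R=4.315
B: V=28, N=30, R=5.112
Difference = 4.315 − 5.112 = -0.797

-0.797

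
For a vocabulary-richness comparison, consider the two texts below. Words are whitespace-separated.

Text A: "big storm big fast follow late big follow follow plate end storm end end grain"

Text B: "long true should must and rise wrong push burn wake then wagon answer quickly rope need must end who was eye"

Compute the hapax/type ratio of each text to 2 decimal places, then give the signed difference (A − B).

A: hapax=4, V=8, ratio=0.50
B: hapax=19, V=20, ratio=0.95
Difference = 0.50 − 0.95 = -0.45

-0.45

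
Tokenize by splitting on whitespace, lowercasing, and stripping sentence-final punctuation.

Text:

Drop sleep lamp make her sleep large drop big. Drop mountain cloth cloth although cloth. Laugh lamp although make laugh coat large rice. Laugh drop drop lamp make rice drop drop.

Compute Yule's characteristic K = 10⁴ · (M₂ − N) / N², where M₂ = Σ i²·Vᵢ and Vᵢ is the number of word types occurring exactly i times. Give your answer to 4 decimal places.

770.0312

Frequencies: drop:7, lamp:3, make:3, cloth:3, laugh:3, sleep:2, large:2, although:2, rice:2, her:1, big:1, mountain:1, coat:1
N = 31. Frequency spectrum: V_1=4, V_2=4, V_3=4, V_7=1
M₂ = 1²·4 + 2²·4 + 3²·4 + 7²·1 = 105
K = 10000 × (105 − 31) / 31² = 770.0312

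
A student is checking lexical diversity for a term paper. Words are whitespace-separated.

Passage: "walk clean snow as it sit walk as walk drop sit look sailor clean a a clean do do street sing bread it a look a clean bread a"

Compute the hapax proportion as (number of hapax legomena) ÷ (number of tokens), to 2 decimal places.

0.17

Frequencies: a:5, clean:4, walk:3, as:2, it:2, sit:2, look:2, do:2, bread:2, snow:1, drop:1, sailor:1, street:1, sing:1
Hapax count = 5; token count = 29.
Ratio = 5 / 29 = 0.17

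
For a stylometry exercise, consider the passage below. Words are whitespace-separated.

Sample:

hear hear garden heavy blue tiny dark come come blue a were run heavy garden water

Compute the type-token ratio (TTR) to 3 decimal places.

0.688

N = 16 tokens, V = 11 types.
TTR = V / N = 11 / 16 = 0.688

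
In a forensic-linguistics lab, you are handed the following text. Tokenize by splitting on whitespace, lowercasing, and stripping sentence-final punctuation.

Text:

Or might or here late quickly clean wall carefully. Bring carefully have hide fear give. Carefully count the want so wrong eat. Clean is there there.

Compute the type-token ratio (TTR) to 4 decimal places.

N = 26 tokens, V = 21 types.
TTR = V / N = 21 / 26 = 0.8077

0.8077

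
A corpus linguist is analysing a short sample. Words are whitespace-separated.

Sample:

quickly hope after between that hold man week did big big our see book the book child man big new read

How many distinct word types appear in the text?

Distinct types: {after, between, big, book, child, did, hold, hope, man, new, our, quickly, read, see, that, the, week}
V = 17

17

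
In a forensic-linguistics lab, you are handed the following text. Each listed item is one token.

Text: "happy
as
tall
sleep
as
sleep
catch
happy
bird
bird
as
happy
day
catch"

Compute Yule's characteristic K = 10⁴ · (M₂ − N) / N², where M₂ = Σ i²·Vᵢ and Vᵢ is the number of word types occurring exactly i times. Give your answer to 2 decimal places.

918.37

Frequencies: happy:3, as:3, sleep:2, catch:2, bird:2, tall:1, day:1
N = 14. Frequency spectrum: V_1=2, V_2=3, V_3=2
M₂ = 1²·2 + 2²·3 + 3²·2 = 32
K = 10000 × (32 − 14) / 14² = 918.37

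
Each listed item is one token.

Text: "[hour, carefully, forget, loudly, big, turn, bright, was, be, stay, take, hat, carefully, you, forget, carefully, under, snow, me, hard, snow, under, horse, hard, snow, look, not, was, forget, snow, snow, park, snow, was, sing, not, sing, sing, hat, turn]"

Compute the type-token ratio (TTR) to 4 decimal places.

N = 40 tokens, V = 22 types.
TTR = V / N = 22 / 40 = 0.5500

0.5500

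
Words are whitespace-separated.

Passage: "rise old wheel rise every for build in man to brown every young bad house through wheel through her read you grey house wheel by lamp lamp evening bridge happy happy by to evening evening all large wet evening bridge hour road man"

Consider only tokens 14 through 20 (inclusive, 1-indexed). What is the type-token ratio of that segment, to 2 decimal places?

Segment tokens 14–20: bad, house, through, wheel, through, her, read
Segment N = 7, segment V = 6.
TTR = 6 / 7 = 0.86

0.86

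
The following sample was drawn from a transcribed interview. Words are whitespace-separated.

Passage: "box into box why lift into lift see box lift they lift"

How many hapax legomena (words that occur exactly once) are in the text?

3

Frequencies: lift:4, box:3, into:2, why:1, see:1, they:1
Hapax (freq=1): see, they, why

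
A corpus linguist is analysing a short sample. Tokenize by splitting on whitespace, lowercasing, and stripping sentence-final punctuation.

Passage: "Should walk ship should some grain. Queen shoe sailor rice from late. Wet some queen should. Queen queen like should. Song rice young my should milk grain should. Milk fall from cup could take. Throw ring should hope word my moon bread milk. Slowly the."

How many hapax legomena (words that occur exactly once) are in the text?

21

Frequencies: should:7, queen:4, milk:3, some:2, grain:2, rice:2, from:2, my:2, walk:1, ship:1, shoe:1, sailor:1, late:1, wet:1, like:1, song:1, young:1, fall:1, cup:1, could:1, … (9 more, each freq 1)
Hapax (freq=1): bread, could, cup, fall, hope, late, like, moon, ring, sailor, ship, shoe, slowly, song, take, the, throw, walk, wet, word, young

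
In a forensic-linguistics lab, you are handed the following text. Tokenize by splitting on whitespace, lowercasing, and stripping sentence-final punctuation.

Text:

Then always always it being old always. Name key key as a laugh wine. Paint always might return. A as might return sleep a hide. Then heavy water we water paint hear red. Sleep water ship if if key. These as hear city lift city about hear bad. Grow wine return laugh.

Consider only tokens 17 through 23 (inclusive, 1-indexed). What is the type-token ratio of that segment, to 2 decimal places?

Segment tokens 17–23: might, return, a, as, might, return, sleep
Segment N = 7, segment V = 5.
TTR = 5 / 7 = 0.71

0.71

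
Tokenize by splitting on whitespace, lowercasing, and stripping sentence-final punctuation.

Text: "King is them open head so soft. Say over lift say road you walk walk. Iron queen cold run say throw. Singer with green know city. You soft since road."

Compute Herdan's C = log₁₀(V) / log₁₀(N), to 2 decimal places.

0.93

N = 30, V = 24.
log₁₀(V) = 1.380211, log₁₀(N) = 1.477121
C = 1.380211 / 1.477121 = 0.93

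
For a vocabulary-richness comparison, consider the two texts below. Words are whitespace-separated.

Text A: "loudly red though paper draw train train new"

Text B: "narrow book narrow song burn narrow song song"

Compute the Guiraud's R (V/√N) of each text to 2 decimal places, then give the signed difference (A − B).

1.06

A: V=7, N=8, R=2.47
B: V=4, N=8, R=1.41
Difference = 2.47 − 1.41 = 1.06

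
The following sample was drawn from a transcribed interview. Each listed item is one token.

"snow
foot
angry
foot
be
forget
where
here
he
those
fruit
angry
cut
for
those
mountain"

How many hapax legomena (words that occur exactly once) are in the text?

Frequencies: foot:2, angry:2, those:2, snow:1, be:1, forget:1, where:1, here:1, he:1, fruit:1, cut:1, for:1, mountain:1
Hapax (freq=1): be, cut, for, forget, fruit, he, here, mountain, snow, where

10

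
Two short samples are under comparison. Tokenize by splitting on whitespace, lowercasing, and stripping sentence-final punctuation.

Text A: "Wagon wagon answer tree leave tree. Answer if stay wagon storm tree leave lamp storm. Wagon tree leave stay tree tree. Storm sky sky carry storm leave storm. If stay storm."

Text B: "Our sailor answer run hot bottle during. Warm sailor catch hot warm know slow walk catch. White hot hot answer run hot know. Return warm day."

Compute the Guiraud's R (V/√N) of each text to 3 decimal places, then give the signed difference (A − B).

-1.146

A: V=10, N=31, R=1.796
B: V=15, N=26, R=2.942
Difference = 1.796 − 2.942 = -1.146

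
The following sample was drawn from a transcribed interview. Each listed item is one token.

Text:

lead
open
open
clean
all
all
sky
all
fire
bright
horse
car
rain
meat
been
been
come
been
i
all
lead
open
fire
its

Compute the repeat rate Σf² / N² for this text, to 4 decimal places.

0.0903

Frequencies: all:4, open:3, been:3, lead:2, fire:2, clean:1, sky:1, bright:1, horse:1, car:1, rain:1, meat:1, come:1, i:1, its:1
Σf² = 52; N² = 576
Repeat rate = 52 / 576 = 0.0903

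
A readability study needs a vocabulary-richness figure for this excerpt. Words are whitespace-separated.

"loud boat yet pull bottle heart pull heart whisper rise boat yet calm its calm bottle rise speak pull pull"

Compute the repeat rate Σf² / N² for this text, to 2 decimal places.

Frequencies: pull:4, boat:2, yet:2, bottle:2, heart:2, rise:2, calm:2, loud:1, whisper:1, its:1, speak:1
Σf² = 44; N² = 400
Repeat rate = 44 / 400 = 0.11

0.11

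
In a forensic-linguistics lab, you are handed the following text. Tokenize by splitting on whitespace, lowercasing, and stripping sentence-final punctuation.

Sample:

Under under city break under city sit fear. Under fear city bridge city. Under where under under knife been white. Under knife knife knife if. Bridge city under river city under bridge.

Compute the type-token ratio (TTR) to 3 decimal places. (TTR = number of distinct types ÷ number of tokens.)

N = 32 tokens, V = 12 types.
TTR = V / N = 12 / 32 = 0.375

0.375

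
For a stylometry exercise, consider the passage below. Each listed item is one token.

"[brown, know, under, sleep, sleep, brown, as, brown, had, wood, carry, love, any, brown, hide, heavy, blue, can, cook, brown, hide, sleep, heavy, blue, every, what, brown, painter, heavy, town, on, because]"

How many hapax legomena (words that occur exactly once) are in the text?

16

Frequencies: brown:6, sleep:3, heavy:3, hide:2, blue:2, know:1, under:1, as:1, had:1, wood:1, carry:1, love:1, any:1, can:1, cook:1, every:1, what:1, painter:1, town:1, on:1, … (1 more, each freq 1)
Hapax (freq=1): any, as, because, can, carry, cook, every, had, know, love, on, painter, town, under, what, wood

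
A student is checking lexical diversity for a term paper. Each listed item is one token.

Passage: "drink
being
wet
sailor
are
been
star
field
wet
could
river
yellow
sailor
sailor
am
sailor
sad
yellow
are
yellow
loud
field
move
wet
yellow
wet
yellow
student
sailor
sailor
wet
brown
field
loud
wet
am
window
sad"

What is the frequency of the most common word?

Frequencies: wet:6, sailor:6, yellow:5, field:3, are:2, am:2, sad:2, loud:2, drink:1, being:1, been:1, star:1, could:1, river:1, move:1, student:1, brown:1, window:1
Most common: 'wet' with frequency 6.

6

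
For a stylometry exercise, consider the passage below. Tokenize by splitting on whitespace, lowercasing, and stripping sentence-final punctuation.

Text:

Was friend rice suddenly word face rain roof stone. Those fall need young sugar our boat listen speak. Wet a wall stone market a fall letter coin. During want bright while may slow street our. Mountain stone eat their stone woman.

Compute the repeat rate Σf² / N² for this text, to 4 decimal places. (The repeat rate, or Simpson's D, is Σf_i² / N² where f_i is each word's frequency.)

Frequencies: stone:4, fall:2, our:2, a:2, was:1, friend:1, rice:1, suddenly:1, word:1, face:1, rain:1, roof:1, those:1, need:1, young:1, sugar:1, boat:1, listen:1, speak:1, wet:1, … (15 more, each freq 1)
Σf² = 59; N² = 1681
Repeat rate = 59 / 1681 = 0.0351

0.0351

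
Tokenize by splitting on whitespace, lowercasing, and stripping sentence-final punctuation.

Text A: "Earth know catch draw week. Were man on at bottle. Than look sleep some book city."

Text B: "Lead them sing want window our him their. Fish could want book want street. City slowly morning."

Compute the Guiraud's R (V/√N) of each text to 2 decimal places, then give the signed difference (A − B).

A: V=16, N=16, R=4.00
B: V=15, N=17, R=3.64
Difference = 4.00 − 3.64 = 0.36

0.36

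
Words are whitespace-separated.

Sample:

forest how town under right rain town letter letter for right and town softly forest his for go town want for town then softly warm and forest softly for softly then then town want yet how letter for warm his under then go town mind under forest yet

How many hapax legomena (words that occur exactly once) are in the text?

Frequencies: town:7, for:5, forest:4, softly:4, then:4, under:3, letter:3, how:2, right:2, and:2, his:2, go:2, want:2, warm:2, yet:2, rain:1, mind:1
Hapax (freq=1): mind, rain

2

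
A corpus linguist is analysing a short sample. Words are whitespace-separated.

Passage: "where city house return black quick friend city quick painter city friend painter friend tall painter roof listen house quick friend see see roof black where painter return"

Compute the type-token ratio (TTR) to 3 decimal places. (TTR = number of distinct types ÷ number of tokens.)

0.429

N = 28 tokens, V = 12 types.
TTR = V / N = 12 / 28 = 0.429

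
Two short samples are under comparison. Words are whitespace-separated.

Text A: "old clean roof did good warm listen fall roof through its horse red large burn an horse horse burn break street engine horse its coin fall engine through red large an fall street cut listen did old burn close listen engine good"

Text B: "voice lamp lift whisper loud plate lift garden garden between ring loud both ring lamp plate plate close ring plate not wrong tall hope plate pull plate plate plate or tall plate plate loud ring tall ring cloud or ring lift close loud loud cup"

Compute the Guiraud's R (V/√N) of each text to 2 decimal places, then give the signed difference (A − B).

A: V=21, N=42, R=3.24
B: V=19, N=45, R=2.83
Difference = 3.24 − 2.83 = 0.41

0.41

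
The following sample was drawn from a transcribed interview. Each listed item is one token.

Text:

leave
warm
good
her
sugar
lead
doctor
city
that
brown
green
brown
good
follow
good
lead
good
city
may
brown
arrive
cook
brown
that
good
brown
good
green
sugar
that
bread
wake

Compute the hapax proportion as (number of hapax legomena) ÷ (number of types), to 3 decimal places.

0.588

Frequencies: good:6, brown:5, that:3, sugar:2, lead:2, city:2, green:2, leave:1, warm:1, her:1, doctor:1, follow:1, may:1, arrive:1, cook:1, bread:1, wake:1
Hapax count = 10; type count = 17.
Ratio = 10 / 17 = 0.588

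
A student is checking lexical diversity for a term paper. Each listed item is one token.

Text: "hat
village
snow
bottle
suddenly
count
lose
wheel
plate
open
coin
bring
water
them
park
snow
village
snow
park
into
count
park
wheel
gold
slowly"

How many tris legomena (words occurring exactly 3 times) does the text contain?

Frequencies: snow:3, park:3, village:2, count:2, wheel:2, hat:1, bottle:1, suddenly:1, lose:1, plate:1, open:1, coin:1, bring:1, water:1, them:1, into:1, gold:1, slowly:1
Words with frequency 3: park, snow

2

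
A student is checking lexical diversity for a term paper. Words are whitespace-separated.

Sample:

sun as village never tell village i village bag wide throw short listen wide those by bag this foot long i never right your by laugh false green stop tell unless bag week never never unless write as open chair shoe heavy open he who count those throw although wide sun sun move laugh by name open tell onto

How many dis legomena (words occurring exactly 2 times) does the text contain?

6

Frequencies: never:4, sun:3, village:3, tell:3, bag:3, wide:3, by:3, open:3, as:2, i:2, throw:2, those:2, laugh:2, unless:2, short:1, listen:1, this:1, foot:1, long:1, right:1, … (16 more, each freq 1)
Words with frequency 2: as, i, laugh, those, throw, unless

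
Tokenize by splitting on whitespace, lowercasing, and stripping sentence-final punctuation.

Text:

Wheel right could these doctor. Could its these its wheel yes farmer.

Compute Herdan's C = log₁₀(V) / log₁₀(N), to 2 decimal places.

N = 12, V = 8.
log₁₀(V) = 0.903090, log₁₀(N) = 1.079181
C = 0.903090 / 1.079181 = 0.84

0.84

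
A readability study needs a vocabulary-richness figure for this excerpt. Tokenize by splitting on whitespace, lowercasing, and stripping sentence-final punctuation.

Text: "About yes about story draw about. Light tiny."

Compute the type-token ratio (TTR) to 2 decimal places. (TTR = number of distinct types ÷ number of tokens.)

0.75

N = 8 tokens, V = 6 types.
TTR = V / N = 6 / 8 = 0.75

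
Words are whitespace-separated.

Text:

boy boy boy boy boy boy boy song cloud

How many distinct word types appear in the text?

Distinct types: {boy, cloud, song}
V = 3

3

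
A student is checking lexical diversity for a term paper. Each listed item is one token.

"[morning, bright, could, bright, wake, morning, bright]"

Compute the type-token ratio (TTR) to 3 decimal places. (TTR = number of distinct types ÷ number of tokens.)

0.571

N = 7 tokens, V = 4 types.
TTR = V / N = 4 / 7 = 0.571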